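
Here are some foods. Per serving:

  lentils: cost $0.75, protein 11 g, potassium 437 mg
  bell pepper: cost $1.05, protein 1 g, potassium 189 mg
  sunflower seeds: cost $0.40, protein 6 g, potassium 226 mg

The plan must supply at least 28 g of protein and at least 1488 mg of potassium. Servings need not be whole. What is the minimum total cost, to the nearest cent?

$2.55

lentils only: max(28/11, 1488/437) = 3.405 servings → $2.55.
bell pepper only: max(28/1, 1488/189) = 28 servings → $29.40.
sunflower seeds only: max(28/6, 1488/226) = 6.584 servings → $2.63.
lentils + bell pepper with both tight: 2.317 servings and 2.516 servings → $4.38.
lentils + sunflower seeds: the both-tight solution has a negative serving — not a feasible corner.
bell pepper + sunflower seeds with both tight: 2.863 servings and 4.189 servings → $4.68.
Cheapest feasible corner: $2.55.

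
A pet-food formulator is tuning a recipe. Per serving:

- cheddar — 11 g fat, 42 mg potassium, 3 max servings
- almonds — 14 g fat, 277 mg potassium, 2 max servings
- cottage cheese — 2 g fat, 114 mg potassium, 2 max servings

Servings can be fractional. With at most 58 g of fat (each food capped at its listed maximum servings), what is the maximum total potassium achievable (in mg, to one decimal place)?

Potassium per g fat: cottage cheese 57, almonds 19.79, cheddar 3.818.
Take 2 servings of cottage cheese: uses 4 g fat, +228.0 mg potassium (running total 228.0 mg).
Take 2 servings of almonds: uses 28 g fat, +554.0 mg potassium (running total 782.0 mg).
Take 2.364 servings of cheddar: uses 26 g fat, +99.3 mg potassium (running total 881.3 mg).
Greedy by best ratio exhausts the fat allowance optimally: 881.3 mg.

881.3 mg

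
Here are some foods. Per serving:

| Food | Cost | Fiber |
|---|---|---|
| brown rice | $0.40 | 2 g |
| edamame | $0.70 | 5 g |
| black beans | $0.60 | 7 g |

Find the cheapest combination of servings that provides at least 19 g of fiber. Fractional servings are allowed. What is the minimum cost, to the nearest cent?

$1.63

Cost per g of fiber: black beans $0.0857, edamame $0.1400, brown rice $0.2000.
With no serving limits, use only black beans: 19 g / 7 g = 2.714 servings × $0.60 = $1.63.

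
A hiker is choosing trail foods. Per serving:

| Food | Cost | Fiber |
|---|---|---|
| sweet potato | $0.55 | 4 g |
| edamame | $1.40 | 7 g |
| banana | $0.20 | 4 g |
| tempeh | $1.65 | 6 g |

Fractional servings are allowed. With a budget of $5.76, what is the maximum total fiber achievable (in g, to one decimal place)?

Fiber per dollar: banana 20, sweet potato 7.273, edamame 5, tempeh 3.636.
With no serving limits, spend the whole cost allowance on banana: $5.76 / $0.20 × 4 g = 115.2 g.

115.2 g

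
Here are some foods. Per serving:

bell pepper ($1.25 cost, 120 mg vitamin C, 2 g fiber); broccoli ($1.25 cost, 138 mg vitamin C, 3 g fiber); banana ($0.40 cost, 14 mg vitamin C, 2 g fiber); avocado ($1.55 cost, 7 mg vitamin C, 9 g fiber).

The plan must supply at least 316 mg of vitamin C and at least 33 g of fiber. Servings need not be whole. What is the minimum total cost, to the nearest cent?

$7.07

Minimising a linear cost over {vitamin C ≥ 316, fiber ≥ 33, servings ≥ 0} — the optimum is at a vertex, using one or two foods.
bell pepper only: max(316/120, 33/2) = 16.5 servings → $20.62.
broccoli only: max(316/138, 33/3) = 11 servings → $13.75.
banana only: max(316/14, 33/2) = 22.57 servings → $9.03.
avocado only: max(316/7, 33/9) = 45.14 servings → $69.97.
bell pepper + broccoli: intersection lies outside the first quadrant.
bell pepper + banana with both tight: 0.8019 servings and 15.7 servings → $7.28.
bell pepper + avocado with both tight: 2.451 servings and 3.122 servings → $7.90.
broccoli + banana with both tight: 0.7265 servings and 15.41 servings → $7.07.
broccoli + avocado with both tight: 2.14 servings and 2.953 servings → $7.25.
banana + avocado with both targets exact would need a negative amount; discard.
Cheapest feasible corner: $7.07.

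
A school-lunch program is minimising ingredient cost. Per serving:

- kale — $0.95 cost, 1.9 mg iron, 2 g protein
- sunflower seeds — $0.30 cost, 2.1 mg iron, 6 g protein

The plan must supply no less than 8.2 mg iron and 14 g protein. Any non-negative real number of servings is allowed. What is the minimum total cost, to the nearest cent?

$1.17

Check every corner: each single food scaled to meet both minima, and each pair solved so both constraints bind.
kale only: max(8.2/1.9, 14/2) = 7 servings → $6.65.
sunflower seeds only: max(8.2/2.1, 14/6) = 3.905 servings → $1.17.
kale + sunflower seeds with both tight: 2.75 servings and 1.417 servings → $3.04.
The minimum over all feasible corners is $1.17.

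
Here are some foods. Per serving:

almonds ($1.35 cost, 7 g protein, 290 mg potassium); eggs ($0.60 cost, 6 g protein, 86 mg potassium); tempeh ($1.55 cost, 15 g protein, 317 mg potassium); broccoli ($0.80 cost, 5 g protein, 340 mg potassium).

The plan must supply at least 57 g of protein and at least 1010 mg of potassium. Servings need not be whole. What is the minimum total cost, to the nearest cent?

$5.79

This is a tiny linear program; its minimum lies at a vertex of the feasible set. List the vertices and price them.
almonds only: max(57/7, 1010/290) = 8.143 servings → $10.99.
eggs only: max(57/6, 1010/86) = 11.74 servings → $7.05.
tempeh only: max(57/15, 1010/317) = 3.8 servings → $5.89.
broccoli only: max(57/5, 1010/340) = 11.4 servings → $9.12.
almonds + eggs with both tight: 1.018 servings and 8.313 servings → $6.36.
almonds + tempeh: the both-tight solution has a negative serving — not a feasible corner.
almonds + broccoli: intersection lies outside the first quadrant.
eggs + tempeh with both tight: 4.77 servings and 1.892 servings → $5.79.
eggs + broccoli with both tight: 8.901 servings and 0.7193 servings → $5.92.
tempeh + broccoli with both targets exact would need a negative amount; discard.
So the least-cost plan costs $5.79.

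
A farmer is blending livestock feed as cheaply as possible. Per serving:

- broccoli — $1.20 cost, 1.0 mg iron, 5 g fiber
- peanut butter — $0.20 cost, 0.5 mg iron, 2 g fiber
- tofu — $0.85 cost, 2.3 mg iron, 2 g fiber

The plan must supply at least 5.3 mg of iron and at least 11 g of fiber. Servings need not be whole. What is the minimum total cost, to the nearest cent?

At the optimum either one food covers both requirements or two foods hit both targets exactly; no other combination can be cheaper.
broccoli only: max(5.3/1.0, 11/5) = 5.3 servings → $6.36.
peanut butter only: max(5.3/0.5, 11/2) = 10.6 servings → $2.12.
tofu only: max(5.3/2.3, 11/2) = 5.5 servings → $4.67.
broccoli + peanut butter: intersection lies outside the first quadrant.
broccoli + tofu with both tight: 1.547 servings and 1.632 servings → $3.24.
peanut butter + tofu with both tight: 4.083 servings and 1.417 servings → $2.02.
So the least-cost plan costs $2.02.

$2.02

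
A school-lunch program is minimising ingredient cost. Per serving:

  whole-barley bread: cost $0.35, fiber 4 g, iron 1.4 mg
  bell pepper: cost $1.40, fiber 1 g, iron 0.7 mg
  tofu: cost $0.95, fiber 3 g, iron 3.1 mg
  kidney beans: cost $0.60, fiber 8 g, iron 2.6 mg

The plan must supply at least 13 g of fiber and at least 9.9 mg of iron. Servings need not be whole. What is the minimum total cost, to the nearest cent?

$2.28

whole-barley bread only: max(13/4, 9.9/1.4) = 7.071 servings → $2.48.
bell pepper only: max(13/1, 9.9/0.7) = 14.14 servings → $19.80.
tofu only: max(13/3, 9.9/3.1) = 4.333 servings → $4.12.
kidney beans only: max(13/8, 9.9/2.6) = 3.808 servings → $2.28.
whole-barley bread + bell pepper: the both-tight solution has a negative serving — not a feasible corner.
whole-barley bread + tofu with both tight: 1.293 servings and 2.61 servings → $2.93.
whole-barley bread + kidney beans: intersection lies outside the first quadrant.
bell pepper + tofu with both tight: 10.6 servings and 0.8 servings → $15.60.
bell pepper + kidney beans: the both-tight solution has a negative serving — not a feasible corner.
tofu + kidney beans with both tight: 2.671 servings and 0.6235 servings → $2.91.
Cheapest feasible corner: $2.28.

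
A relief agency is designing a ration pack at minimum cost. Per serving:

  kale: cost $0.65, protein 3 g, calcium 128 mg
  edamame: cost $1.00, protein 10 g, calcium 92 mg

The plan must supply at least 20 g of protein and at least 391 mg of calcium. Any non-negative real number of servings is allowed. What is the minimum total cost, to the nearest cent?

$2.72

Compare the cost at each extreme point of the feasible region.
kale only: max(20/3, 391/128) = 6.667 servings → $4.33.
edamame only: max(20/10, 391/92) = 4.25 servings → $4.25.
kale + edamame with both tight: 2.062 servings and 1.381 servings → $2.72.
Cheapest feasible corner: $2.72.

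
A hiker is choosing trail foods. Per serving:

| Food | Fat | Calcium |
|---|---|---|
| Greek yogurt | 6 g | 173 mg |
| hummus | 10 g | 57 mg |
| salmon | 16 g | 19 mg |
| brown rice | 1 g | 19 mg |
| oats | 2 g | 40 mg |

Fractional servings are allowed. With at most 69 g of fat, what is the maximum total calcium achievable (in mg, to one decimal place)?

1989.5 mg

Calcium per g fat: Greek yogurt 28.83, oats 20, brown rice 19, hummus 5.7, salmon 1.188.
With no serving limits, spend the whole fat allowance on Greek yogurt: 69 g / 6 g × 173 mg = 1989.5 mg.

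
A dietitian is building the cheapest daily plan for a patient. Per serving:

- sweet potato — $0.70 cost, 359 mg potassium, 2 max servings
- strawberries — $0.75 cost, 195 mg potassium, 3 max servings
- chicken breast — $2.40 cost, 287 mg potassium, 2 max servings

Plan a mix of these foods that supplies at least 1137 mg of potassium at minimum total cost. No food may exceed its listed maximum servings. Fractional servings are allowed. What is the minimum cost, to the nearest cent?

$3.01

Cost per mg of potassium: sweet potato $0.0019, strawberries $0.0038, chicken breast $0.0084.
Take 2 servings of sweet potato: +718.0 mg potassium for $1.40 (total $1.40, still need 419.0 mg).
Take 2.149 servings of strawberries: +419.0 mg potassium for $1.61 (total $3.01, still need 0.0 mg).
Filling from the cheapest source first is optimal under one linear minimum: $3.01.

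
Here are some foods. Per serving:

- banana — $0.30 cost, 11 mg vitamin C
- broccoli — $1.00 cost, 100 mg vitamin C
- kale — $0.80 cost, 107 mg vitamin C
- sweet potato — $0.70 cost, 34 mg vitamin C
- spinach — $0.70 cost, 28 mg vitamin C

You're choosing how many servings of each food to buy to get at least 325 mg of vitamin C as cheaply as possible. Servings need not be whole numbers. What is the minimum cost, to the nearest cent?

Cost per mg of vitamin C: kale $0.0075, broccoli $0.0100, sweet potato $0.0206, spinach $0.0250, banana $0.0273.
With no serving limits, use only kale: 325 mg / 107 mg = 3.037 servings × $0.80 = $2.43.

$2.43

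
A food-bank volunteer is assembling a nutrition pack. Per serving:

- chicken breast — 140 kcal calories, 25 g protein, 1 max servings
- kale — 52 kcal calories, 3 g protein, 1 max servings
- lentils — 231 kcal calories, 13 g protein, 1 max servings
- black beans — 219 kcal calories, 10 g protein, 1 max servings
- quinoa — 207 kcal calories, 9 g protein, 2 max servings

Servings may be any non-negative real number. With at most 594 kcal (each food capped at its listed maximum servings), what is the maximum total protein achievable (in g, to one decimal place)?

Protein per kcal: chicken breast 0.1786, kale 0.05769, lentils 0.05628, black beans 0.04566, quinoa 0.04348.
Take 1 serving of chicken breast: uses 140 kcal, +25.0 g protein (running total 25.0 g).
Take 1 serving of kale: uses 52 kcal, +3.0 g protein (running total 28.0 g).
Take 1 serving of lentils: uses 231 kcal, +13.0 g protein (running total 41.0 g).
Take 0.7808 servings of black beans: uses 171 kcal, +7.8 g protein (running total 48.8 g).
Filling greedily by protein-per-kcal is optimal for one linear limit, giving 48.8 g.

48.8 g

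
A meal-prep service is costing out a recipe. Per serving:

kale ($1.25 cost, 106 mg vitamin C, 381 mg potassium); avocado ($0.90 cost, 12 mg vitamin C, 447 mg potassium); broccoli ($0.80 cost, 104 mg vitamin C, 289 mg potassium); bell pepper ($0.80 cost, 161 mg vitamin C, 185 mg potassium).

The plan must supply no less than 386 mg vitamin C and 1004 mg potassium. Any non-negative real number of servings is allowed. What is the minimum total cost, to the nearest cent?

With two linear requirements the optimum uses one or two foods; enumerate the corners.
kale only: max(386/106, 1004/381) = 3.642 servings → $4.55.
avocado only: max(386/12, 1004/447) = 32.17 servings → $28.95.
broccoli only: max(386/104, 1004/289) = 3.712 servings → $2.97.
bell pepper only: max(386/161, 1004/185) = 5.427 servings → $4.34.
kale + avocado: intersection lies outside the first quadrant.
kale + broccoli: the both-tight solution has a negative serving — not a feasible corner.
kale + bell pepper with both tight: 2.162 servings and 0.9739 servings → $3.48.
avocado + broccoli: intersection lies outside the first quadrant.
avocado + bell pepper with both tight: 1.294 servings and 2.301 servings → $3.01.
broccoli + bell pepper with both tight: 3.307 servings and 0.2616 servings → $2.85.
Cheapest feasible corner: $2.85.

$2.85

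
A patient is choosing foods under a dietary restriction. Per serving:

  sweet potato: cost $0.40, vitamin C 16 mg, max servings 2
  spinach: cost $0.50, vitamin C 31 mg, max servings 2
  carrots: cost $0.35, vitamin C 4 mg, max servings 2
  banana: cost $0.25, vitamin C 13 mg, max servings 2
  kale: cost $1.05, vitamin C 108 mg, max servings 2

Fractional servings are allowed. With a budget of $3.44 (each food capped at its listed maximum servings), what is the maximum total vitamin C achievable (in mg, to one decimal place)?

295.7 mg

Vitamin C per dollar: kale 102.9, spinach 62, banana 52, sweet potato 40, carrots 11.43.
Take 2 servings of kale: spends $2.10, +216.0 mg vitamin C (running total 216.0 mg).
Take 2 servings of spinach: spends $1.00, +62.0 mg vitamin C (running total 278.0 mg).
Take 1.36 servings of banana: spends $0.34, +17.7 mg vitamin C (running total 295.7 mg).
Filling greedily by vitamin C-per-dollar is optimal for one linear limit, giving 295.7 mg.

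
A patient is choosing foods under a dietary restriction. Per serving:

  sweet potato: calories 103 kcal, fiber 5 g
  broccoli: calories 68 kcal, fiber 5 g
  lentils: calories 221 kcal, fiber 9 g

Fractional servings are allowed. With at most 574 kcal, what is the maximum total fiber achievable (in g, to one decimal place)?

42.2 g

Fiber per kcal: broccoli 0.07353, sweet potato 0.04854, lentils 0.04072.
With no serving limits, spend the whole calories allowance on broccoli: 574 kcal / 68 kcal × 5 g = 42.2 g.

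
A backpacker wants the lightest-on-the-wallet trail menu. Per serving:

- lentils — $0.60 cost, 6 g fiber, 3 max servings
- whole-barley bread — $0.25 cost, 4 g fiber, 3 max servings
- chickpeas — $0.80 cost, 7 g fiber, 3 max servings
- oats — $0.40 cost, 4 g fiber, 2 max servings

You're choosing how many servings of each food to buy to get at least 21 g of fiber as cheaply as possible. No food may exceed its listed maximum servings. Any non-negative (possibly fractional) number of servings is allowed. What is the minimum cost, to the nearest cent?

$1.65

Cost per g of fiber: whole-barley bread $0.0625, lentils $0.1000, oats $0.1000, chickpeas $0.1143.
Take 3 servings of whole-barley bread: +12.0 g fiber for $0.75 (total $0.75, still need 9.0 g).
Take 1.5 servings of lentils: +9.0 g fiber for $0.90 (total $1.65, still need 0.0 g).
Filling from the cheapest source first is optimal under one linear minimum: $1.65.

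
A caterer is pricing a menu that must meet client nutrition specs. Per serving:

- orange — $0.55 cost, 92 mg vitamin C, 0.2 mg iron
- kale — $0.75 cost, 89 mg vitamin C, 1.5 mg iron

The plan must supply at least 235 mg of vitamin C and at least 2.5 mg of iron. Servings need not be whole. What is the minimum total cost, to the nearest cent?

$1.74

A basic optimal solution has at most two foods positive. Try each food alone and each pair with both targets met exactly.
orange only: max(235/92, 2.5/0.2) = 12.5 servings → $6.88.
kale only: max(235/89, 2.5/1.5) = 2.64 servings → $1.98.
orange + kale with both tight: 1.082 servings and 1.522 servings → $1.74.
Cheapest feasible corner: $1.74.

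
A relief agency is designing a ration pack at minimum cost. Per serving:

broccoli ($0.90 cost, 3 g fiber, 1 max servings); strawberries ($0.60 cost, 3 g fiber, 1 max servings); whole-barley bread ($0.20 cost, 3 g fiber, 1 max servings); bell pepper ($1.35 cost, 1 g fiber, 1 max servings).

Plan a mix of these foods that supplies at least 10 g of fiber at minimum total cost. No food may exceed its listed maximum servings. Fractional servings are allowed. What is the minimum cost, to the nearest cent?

Cost per g of fiber: whole-barley bread $0.0667, strawberries $0.2000, broccoli $0.3000, bell pepper $1.3500.
Take 1 serving of whole-barley bread: +3.0 g fiber for $0.20 (total $0.20, still need 7.0 g).
Take 1 serving of strawberries: +3.0 g fiber for $0.60 (total $0.80, still need 4.0 g).
Take 1 serving of broccoli: +3.0 g fiber for $0.90 (total $1.70, still need 1.0 g).
Take 1 serving of bell pepper: +1.0 g fiber for $1.35 (total $3.05, still need 0.0 g).
Greedy by cheapest-per-g is optimal for a single linear constraint, so the minimum cost is $3.05.

$3.05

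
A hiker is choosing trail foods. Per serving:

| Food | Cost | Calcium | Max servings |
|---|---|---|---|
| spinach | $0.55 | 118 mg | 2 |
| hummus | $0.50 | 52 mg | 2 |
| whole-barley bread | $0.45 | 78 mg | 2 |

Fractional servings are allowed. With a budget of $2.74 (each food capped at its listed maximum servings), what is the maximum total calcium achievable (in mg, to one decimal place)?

Calcium per dollar: spinach 214.5, whole-barley bread 173.3, hummus 104.
Take 2 servings of spinach: spends $1.10, +236.0 mg calcium (running total 236.0 mg).
Take 2 servings of whole-barley bread: spends $0.90, +156.0 mg calcium (running total 392.0 mg).
Take 1.48 servings of hummus: spends $0.74, +77.0 mg calcium (running total 469.0 mg).
Filling greedily by calcium-per-dollar is optimal for one linear limit, giving 469.0 mg.

469.0 mg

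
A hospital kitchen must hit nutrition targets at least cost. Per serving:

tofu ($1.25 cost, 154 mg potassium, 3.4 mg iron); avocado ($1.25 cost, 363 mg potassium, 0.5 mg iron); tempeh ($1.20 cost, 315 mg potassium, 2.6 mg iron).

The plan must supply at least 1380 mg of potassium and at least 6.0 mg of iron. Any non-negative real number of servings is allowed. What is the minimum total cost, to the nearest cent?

$4.97

Two binding constraints pin down two serving amounts, so the optimal mix uses at most two foods. The candidates are each food alone (scaled to the tighter of potassium/iron) and each pair with both constraints tight.
tofu only: max(1380/154, 6.0/3.4) = 8.961 servings → $11.20.
avocado only: max(1380/363, 6.0/0.5) = 12 servings → $15.00.
tempeh only: max(1380/315, 6.0/2.6) = 4.381 servings → $5.26.
tofu + avocado with both tight: 1.286 servings and 3.256 servings → $5.68.
tofu + tempeh: intersection lies outside the first quadrant.
avocado + tempeh with both tight: 2.159 servings and 1.892 servings → $4.97.
The minimum over all feasible corners is $4.97.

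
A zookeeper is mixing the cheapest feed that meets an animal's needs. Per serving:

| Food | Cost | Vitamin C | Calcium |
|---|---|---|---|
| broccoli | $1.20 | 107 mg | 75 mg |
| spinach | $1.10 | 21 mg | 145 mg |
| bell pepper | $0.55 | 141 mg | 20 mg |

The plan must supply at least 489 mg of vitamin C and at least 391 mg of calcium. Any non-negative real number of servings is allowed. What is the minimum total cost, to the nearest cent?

$4.21

The cheapest plan sits at a corner of the feasible region — with two constraints it uses at most two foods.
broccoli only: max(489/107, 391/75) = 5.213 servings → $6.26.
spinach only: max(489/21, 391/145) = 23.29 servings → $25.61.
bell pepper only: max(489/141, 391/20) = 19.55 servings → $10.75.
broccoli + spinach with both tight: 4.497 servings and 0.3703 servings → $5.80.
broccoli + bell pepper: intersection lies outside the first quadrant.
spinach + bell pepper with both tight: 2.265 servings and 3.131 servings → $4.21.
Cheapest feasible corner: $4.21.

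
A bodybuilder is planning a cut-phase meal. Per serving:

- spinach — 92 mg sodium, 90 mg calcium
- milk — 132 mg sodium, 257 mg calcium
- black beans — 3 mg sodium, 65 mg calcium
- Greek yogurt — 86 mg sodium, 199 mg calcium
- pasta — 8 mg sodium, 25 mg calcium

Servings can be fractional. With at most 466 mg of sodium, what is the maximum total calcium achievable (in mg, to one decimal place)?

10096.7 mg

Calcium per mg sodium: black beans 21.67, pasta 3.125, Greek yogurt 2.314, milk 1.947, spinach 0.9783.
With no serving limits, spend the whole sodium allowance on black beans: 466 mg / 3 mg × 65 mg = 10096.7 mg.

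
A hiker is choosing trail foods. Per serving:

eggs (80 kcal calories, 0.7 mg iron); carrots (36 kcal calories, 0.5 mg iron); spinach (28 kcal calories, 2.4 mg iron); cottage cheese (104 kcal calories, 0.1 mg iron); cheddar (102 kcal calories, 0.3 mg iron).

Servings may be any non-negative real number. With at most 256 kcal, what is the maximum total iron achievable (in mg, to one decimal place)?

21.9 mg

Iron per kcal: spinach 0.08571, carrots 0.01389, eggs 0.00875, cheddar 0.002941, cottage cheese 0.0009615.
With no serving limits, spend the whole calories allowance on spinach: 256 kcal / 28 kcal × 2.4 mg = 21.9 mg.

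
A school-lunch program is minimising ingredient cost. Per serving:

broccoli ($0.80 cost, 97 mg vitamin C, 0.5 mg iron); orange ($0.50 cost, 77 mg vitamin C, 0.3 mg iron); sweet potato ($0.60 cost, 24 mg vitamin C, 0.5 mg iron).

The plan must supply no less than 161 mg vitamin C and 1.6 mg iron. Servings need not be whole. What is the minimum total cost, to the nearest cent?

$2.11

Minimising a linear cost over {vitamin C ≥ 161, iron ≥ 1.6, servings ≥ 0} — the optimum is at a vertex, using one or two foods.
broccoli only: max(161/97, 1.6/0.5) = 3.2 servings → $2.56.
orange only: max(161/77, 1.6/0.3) = 5.333 servings → $2.67.
sweet potato only: max(161/24, 1.6/0.5) = 6.708 servings → $4.03.
broccoli + orange with both targets exact would need a negative amount; discard.
broccoli + sweet potato with both tight: 1.153 servings and 2.047 servings → $2.15.
orange + sweet potato with both tight: 1.345 servings and 2.393 servings → $2.11.
The minimum over all feasible corners is $2.11.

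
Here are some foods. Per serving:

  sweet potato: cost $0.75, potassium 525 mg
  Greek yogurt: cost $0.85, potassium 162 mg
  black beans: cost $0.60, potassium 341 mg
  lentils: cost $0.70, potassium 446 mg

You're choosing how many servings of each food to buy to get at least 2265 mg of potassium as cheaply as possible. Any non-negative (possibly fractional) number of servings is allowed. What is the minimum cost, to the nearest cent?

Cost per mg of potassium: sweet potato $0.0014, lentils $0.0016, black beans $0.0018, Greek yogurt $0.0052.
With no serving limits, use only sweet potato: 2265 mg / 525 mg = 4.314 servings × $0.75 = $3.24.

$3.24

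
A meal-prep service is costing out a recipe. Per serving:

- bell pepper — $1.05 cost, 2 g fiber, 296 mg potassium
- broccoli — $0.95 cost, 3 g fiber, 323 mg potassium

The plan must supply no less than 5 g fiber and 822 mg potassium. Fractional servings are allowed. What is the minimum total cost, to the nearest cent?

$2.42

This is a tiny linear program; its minimum lies at a vertex of the feasible set. List the vertices and price them.
bell pepper only: max(5/2, 822/296) = 2.777 servings → $2.92.
broccoli only: max(5/3, 822/323) = 2.545 servings → $2.42.
bell pepper + broccoli: the both-tight solution has a negative serving — not a feasible corner.
So the least-cost plan costs $2.42.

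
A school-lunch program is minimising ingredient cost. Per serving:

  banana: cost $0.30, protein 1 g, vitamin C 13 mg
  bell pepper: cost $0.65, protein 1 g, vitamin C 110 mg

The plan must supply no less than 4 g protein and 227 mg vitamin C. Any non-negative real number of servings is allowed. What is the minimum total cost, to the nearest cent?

$1.83

banana only: max(4/1, 227/13) = 17.46 servings → $5.24.
bell pepper only: max(4/1, 227/110) = 4 servings → $2.60.
banana + bell pepper with both tight: 2.196 servings and 1.804 servings → $1.83.
Cheapest feasible corner: $1.83.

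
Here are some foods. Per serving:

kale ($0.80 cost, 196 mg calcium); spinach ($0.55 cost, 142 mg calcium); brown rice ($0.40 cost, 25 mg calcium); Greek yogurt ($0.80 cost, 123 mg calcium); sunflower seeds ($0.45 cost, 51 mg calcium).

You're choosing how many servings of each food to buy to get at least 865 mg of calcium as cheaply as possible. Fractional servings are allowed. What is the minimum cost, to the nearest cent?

$3.35

Cost per mg of calcium: spinach $0.0039, kale $0.0041, Greek yogurt $0.0065, sunflower seeds $0.0088, brown rice $0.0160.
With no serving limits, use only spinach: 865 mg / 142 mg = 6.092 servings × $0.55 = $3.35.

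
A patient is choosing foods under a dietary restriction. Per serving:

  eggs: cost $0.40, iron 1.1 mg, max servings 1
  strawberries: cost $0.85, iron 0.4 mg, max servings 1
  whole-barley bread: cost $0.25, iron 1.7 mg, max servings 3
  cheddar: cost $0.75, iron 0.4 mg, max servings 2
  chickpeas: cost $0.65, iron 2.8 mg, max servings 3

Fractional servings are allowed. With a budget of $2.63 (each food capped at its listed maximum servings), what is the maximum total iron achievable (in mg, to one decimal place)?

13.2 mg

Iron per dollar: whole-barley bread 6.8, chickpeas 4.308, eggs 2.75, cheddar 0.5333, strawberries 0.4706.
Take 3 servings of whole-barley bread: spends $0.75, +5.1 mg iron (running total 5.1 mg).
Take 2.892 servings of chickpeas: spends $1.88, +8.1 mg iron (running total 13.2 mg).
Greedy by best ratio exhausts the cost allowance optimally: 13.2 mg.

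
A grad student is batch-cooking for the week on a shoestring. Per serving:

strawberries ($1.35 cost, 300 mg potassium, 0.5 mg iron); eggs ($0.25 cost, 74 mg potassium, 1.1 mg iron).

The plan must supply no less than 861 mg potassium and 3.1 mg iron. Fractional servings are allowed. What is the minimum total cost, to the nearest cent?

$2.91

strawberries only: max(861/300, 3.1/0.5) = 6.2 servings → $8.37.
eggs only: max(861/74, 3.1/1.1) = 11.64 servings → $2.91.
strawberries + eggs with both tight: 2.449 servings and 1.705 servings → $3.73.
The minimum over all feasible corners is $2.91.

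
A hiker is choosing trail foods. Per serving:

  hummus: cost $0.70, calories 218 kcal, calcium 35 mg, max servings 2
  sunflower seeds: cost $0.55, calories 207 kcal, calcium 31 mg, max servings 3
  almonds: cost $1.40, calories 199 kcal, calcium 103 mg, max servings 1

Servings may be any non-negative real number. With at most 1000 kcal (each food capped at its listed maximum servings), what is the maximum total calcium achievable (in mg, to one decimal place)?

227.7 mg

Calcium per kcal: almonds 0.5176, hummus 0.1606, sunflower seeds 0.1498.
Take 1 serving of almonds: uses 199 kcal, +103.0 mg calcium (running total 103.0 mg).
Take 2 servings of hummus: uses 436 kcal, +70.0 mg calcium (running total 173.0 mg).
Take 1.763 servings of sunflower seeds: uses 365 kcal, +54.7 mg calcium (running total 227.7 mg).
Greedy by best ratio exhausts the calories allowance optimally: 227.7 mg.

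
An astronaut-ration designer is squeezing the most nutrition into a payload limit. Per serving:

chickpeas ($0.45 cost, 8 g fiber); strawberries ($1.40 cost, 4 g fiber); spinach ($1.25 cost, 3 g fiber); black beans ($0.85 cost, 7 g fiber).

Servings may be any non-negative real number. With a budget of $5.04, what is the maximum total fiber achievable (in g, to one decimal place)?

89.6 g

Fiber per dollar: chickpeas 17.78, black beans 8.235, strawberries 2.857, spinach 2.4.
With no serving limits, spend the whole cost allowance on chickpeas: $5.04 / $0.45 × 8 g = 89.6 g.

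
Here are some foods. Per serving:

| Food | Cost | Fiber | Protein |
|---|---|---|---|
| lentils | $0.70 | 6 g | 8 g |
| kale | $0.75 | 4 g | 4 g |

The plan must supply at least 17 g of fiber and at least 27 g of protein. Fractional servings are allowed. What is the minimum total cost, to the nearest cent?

$2.36

The cheapest plan sits at a corner of the feasible region — with two constraints it uses at most two foods.
lentils only: max(17/6, 27/8) = 3.375 servings → $2.36.
kale only: max(17/4, 27/4) = 6.75 servings → $5.06.
lentils + kale with both targets exact would need a negative amount; discard.
The minimum over all feasible corners is $2.36.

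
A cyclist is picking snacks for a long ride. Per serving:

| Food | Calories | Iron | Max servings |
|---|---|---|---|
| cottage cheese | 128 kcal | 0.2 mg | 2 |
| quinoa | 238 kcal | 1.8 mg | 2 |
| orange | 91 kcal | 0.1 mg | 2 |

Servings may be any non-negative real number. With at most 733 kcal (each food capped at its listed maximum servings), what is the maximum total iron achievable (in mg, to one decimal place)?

4.0 mg

Iron per kcal: quinoa 0.007563, cottage cheese 0.001563, orange 0.001099.
Take 2 servings of quinoa: uses 476 kcal, +3.6 mg iron (running total 3.6 mg).
Take 2 servings of cottage cheese: uses 256 kcal, +0.4 mg iron (running total 4.0 mg).
Take 0.01099 servings of orange: uses 1 kcal, +0.0 mg iron (running total 4.0 mg).
Greedy by best ratio exhausts the calories allowance optimally: 4.0 mg.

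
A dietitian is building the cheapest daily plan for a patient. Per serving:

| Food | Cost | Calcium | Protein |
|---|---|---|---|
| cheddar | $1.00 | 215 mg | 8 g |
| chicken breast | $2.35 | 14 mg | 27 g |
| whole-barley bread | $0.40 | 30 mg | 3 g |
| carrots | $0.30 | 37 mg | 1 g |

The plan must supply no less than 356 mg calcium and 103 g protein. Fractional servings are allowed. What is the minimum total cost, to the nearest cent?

Compare the cost at each extreme point of the feasible region.
cheddar only: max(356/215, 103/8) = 12.88 servings → $12.88.
chicken breast only: max(356/14, 103/27) = 25.43 servings → $59.76.
whole-barley bread only: max(356/30, 103/3) = 34.33 servings → $13.73.
carrots only: max(356/37, 103/1) = 103 servings → $30.90.
cheddar + chicken breast with both tight: 1.435 servings and 3.39 servings → $9.40.
cheddar + whole-barley bread: the both-tight solution has a negative serving — not a feasible corner.
cheddar + carrots: intersection lies outside the first quadrant.
chicken breast + whole-barley bread with both tight: 2.633 servings and 10.64 servings → $10.44.
chicken breast + carrots with both tight: 3.508 servings and 8.294 servings → $10.73.
whole-barley bread + carrots with both targets exact would need a negative amount; discard.
Cheapest feasible corner: $9.40.

$9.40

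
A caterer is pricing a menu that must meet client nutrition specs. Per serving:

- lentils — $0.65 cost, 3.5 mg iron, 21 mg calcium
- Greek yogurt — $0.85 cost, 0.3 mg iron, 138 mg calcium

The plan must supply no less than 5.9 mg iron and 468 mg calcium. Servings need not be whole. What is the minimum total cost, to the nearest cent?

$3.62

lentils only: max(5.9/3.5, 468/21) = 22.29 servings → $14.49.
Greek yogurt only: max(5.9/0.3, 468/138) = 19.67 servings → $16.72.
lentils + Greek yogurt with both tight: 1.413 servings and 3.176 servings → $3.62.
Cheapest feasible corner: $3.62.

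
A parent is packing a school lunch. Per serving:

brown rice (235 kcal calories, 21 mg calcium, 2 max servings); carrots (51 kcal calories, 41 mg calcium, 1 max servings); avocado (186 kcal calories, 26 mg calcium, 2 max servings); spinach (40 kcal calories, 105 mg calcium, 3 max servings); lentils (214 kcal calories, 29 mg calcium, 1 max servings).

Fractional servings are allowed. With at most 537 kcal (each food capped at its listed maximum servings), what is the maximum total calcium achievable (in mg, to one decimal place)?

Calcium per kcal: spinach 2.625, carrots 0.8039, avocado 0.1398, lentils 0.1355, brown rice 0.08936.
Take 3 servings of spinach: uses 120 kcal, +315.0 mg calcium (running total 315.0 mg).
Take 1 serving of carrots: uses 51 kcal, +41.0 mg calcium (running total 356.0 mg).
Take 1.968 servings of avocado: uses 366 kcal, +51.2 mg calcium (running total 407.2 mg).
Filling greedily by calcium-per-kcal is optimal for one linear limit, giving 407.2 mg.

407.2 mg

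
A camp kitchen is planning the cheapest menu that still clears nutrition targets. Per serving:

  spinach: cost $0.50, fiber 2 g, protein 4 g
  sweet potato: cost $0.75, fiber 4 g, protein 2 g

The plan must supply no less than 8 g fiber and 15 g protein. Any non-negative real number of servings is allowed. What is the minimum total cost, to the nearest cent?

At the optimum either one food covers both requirements or two foods hit both targets exactly; no other combination can be cheaper.
spinach only: max(8/2, 15/4) = 4 servings → $2.00.
sweet potato only: max(8/4, 15/2) = 7.5 servings → $5.62.
spinach + sweet potato with both tight: 3.667 servings and 0.1667 servings → $1.96.
Cheapest feasible corner: $1.96.

$1.96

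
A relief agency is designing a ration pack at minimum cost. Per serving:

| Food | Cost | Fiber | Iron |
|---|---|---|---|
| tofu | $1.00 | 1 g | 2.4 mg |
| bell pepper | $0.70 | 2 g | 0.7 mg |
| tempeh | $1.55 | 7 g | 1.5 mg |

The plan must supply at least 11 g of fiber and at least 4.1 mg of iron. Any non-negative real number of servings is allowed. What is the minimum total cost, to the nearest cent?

$3.06

Check every corner: each single food scaled to meet both minima, and each pair solved so both constraints bind.
tofu only: max(11/1, 4.1/2.4) = 11 servings → $11.00.
bell pepper only: max(11/2, 4.1/0.7) = 5.857 servings → $4.10.
tempeh only: max(11/7, 4.1/1.5) = 2.733 servings → $4.24.
tofu + bell pepper with both tight: 0.122 servings and 5.439 servings → $3.93.
tofu + tempeh with both tight: 0.7974 servings and 1.458 servings → $3.06.
bell pepper + tempeh: the both-tight solution has a negative serving — not a feasible corner.
Cheapest feasible corner: $3.06.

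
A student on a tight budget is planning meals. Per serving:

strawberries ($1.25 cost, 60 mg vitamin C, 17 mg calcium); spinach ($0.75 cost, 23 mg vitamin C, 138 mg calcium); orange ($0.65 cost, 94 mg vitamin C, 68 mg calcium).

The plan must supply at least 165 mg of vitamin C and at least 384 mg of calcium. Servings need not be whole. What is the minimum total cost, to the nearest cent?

$2.43

strawberries only: max(165/60, 384/17) = 22.59 servings → $28.24.
spinach only: max(165/23, 384/138) = 7.174 servings → $5.38.
orange only: max(165/94, 384/68) = 5.647 servings → $3.67.
strawberries + spinach with both tight: 1.767 servings and 2.565 servings → $4.13.
strawberries + orange with both targets exact would need a negative amount; discard.
spinach + orange with both tight: 2.181 servings and 1.222 servings → $2.43.
So the least-cost plan costs $2.43.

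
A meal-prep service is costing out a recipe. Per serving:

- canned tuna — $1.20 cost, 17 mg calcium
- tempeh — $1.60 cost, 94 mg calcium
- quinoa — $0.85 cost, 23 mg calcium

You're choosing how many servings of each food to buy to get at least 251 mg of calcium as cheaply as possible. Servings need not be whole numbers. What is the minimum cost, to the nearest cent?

$4.27

Cost per mg of calcium: tempeh $0.0170, quinoa $0.0370, canned tuna $0.0706.
With no serving limits, use only tempeh: 251 mg / 94 mg = 2.67 servings × $1.60 = $4.27.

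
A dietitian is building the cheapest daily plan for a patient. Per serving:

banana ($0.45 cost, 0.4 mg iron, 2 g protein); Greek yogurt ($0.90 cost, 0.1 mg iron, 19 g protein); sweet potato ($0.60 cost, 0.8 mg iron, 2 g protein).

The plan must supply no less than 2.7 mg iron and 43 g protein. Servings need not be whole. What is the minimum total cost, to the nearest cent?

$3.62

banana only: max(2.7/0.4, 43/2) = 21.5 servings → $9.68.
Greek yogurt only: max(2.7/0.1, 43/19) = 27 servings → $24.30.
sweet potato only: max(2.7/0.8, 43/2) = 21.5 servings → $12.90.
banana + Greek yogurt with both tight: 6.351 servings and 1.595 servings → $4.29.
banana + sweet potato with both targets exact would need a negative amount; discard.
Greek yogurt + sweet potato with both tight: 1.933 servings and 3.133 servings → $3.62.
So the least-cost plan costs $3.62.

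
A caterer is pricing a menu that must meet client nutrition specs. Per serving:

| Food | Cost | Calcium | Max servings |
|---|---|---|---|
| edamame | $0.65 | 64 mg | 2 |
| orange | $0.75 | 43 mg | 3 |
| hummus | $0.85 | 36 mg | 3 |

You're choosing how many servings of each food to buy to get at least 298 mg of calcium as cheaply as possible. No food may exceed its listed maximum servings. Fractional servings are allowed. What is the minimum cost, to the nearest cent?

$4.52

Cost per mg of calcium: edamame $0.0102, orange $0.0174, hummus $0.0236.
Take 2 servings of edamame: +128.0 mg calcium for $1.30 (total $1.30, still need 170.0 mg).
Take 3 servings of orange: +129.0 mg calcium for $2.25 (total $3.55, still need 41.0 mg).
Take 1.139 servings of hummus: +41.0 mg calcium for $0.97 (total $4.52, still need 0.0 mg).
Greedy by cheapest-per-mg is optimal for a single linear constraint, so the minimum cost is $4.52.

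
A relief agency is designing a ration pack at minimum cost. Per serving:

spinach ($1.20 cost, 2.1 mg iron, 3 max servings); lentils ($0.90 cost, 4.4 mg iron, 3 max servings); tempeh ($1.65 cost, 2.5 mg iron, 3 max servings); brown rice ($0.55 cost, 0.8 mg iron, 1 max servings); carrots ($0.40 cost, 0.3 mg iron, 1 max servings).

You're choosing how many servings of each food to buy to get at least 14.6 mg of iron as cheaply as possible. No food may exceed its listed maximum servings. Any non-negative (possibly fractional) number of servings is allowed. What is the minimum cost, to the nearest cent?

$3.50

Cost per mg of iron: lentils $0.2045, spinach $0.5714, tempeh $0.6600, brown rice $0.6875, carrots $1.3333.
Take 3 servings of lentils: +13.2 mg iron for $2.70 (total $2.70, still need 1.4 mg).
Take 0.6667 servings of spinach: +1.4 mg iron for $0.80 (total $3.50, still need 0.0 mg).
Filling from the cheapest source first is optimal under one linear minimum: $3.50.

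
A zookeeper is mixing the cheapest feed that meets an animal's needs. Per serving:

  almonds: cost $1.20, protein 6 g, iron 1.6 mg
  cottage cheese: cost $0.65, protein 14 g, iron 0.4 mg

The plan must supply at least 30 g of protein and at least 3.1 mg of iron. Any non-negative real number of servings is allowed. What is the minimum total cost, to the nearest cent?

$2.84

almonds only: max(30/6, 3.1/1.6) = 5 servings → $6.00.
cottage cheese only: max(30/14, 3.1/0.4) = 7.75 servings → $5.04.
almonds + cottage cheese with both tight: 1.57 servings and 1.47 servings → $2.84.
So the least-cost plan costs $2.84.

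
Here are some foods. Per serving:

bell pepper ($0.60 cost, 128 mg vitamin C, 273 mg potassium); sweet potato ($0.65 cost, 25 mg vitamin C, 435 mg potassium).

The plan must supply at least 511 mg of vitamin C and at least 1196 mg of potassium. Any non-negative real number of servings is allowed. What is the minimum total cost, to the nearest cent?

For a min-cost LP with two ≥-constraints, a basic feasible solution has at most two positive variables.
bell pepper only: max(511/128, 1196/273) = 4.381 servings → $2.63.
sweet potato only: max(511/25, 1196/435) = 20.44 servings → $13.29.
bell pepper + sweet potato with both tight: 3.938 servings and 0.2781 servings → $2.54.
The minimum over all feasible corners is $2.54.

$2.54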